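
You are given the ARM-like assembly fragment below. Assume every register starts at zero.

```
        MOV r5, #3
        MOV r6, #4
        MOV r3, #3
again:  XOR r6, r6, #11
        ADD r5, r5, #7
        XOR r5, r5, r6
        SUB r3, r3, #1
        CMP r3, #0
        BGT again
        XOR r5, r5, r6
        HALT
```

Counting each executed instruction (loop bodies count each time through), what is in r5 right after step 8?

5

r5=3
r6=4
r3=3
r6=4^11=15
r5=3+7=10
r5=10^15=5
r3=3-1=2
CMP r3, #0  (cmp 2,0)
After step 8: r5 = 5.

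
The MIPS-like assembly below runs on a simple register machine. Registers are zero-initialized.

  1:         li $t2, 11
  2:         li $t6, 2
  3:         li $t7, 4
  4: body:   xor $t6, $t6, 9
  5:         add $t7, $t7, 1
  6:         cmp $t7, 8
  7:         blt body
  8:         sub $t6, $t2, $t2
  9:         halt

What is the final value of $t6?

0

li $t2, 11 → $t2=11
li $t6, 2 → $t6=2
li $t7, 4 → $t7=4
xor $t6, $t6, 9 → $t6=2^9=11
add $t7, $t7, 1 → $t7=4+1=5
cmp $t7, 8  (cmp 5,8)
blt body: taken
xor $t6, $t6, 9 → $t6=11^9=2
add $t7, $t7, 1 → $t7=5+1=6
cmp $t7, 8  (cmp 6,8)
blt body: taken
xor $t6, $t6, 9 → $t6=2^9=11
add $t7, $t7, 1 → $t7=6+1=7
cmp $t7, 8  (cmp 7,8)
blt body: taken
xor $t6, $t6, 9 → $t6=11^9=2
add $t7, $t7, 1 → $t7=7+1=8
cmp $t7, 8  (cmp 8,8)
blt body: not taken
sub $t6, $t2, $t2 → $t6=11-11=0
halt.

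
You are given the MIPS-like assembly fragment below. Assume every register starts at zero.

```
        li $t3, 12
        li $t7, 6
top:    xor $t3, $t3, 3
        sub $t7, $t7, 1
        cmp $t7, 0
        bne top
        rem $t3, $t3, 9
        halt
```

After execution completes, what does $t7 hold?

0

$t3=12
$t7=6
$t3=12^3=15
$t7=6-1=5
cmp $t7, 0  (cmp 5,0)
bne top: taken
$t3=15^3=12
$t7=5-1=4
cmp $t7, 0  (cmp 4,0)
bne top: taken
$t3=12^3=15
$t7=4-1=3
cmp $t7, 0  (cmp 3,0)
bne top: taken
$t3=15^3=12
$t7=3-1=2
cmp $t7, 0  (cmp 2,0)
bne top: taken
$t3=12^3=15
$t7=2-1=1
cmp $t7, 0  (cmp 1,0)
bne top: taken
$t3=15^3=12
$t7=1-1=0
cmp $t7, 0  (cmp 0,0)
bne top: not taken
$t3=12%9=3
halt.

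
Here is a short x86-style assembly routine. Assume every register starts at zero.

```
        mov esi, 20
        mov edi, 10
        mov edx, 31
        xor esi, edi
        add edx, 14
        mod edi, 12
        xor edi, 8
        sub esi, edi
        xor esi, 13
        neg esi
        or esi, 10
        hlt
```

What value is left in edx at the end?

45

mov esi, 20 → esi=20
mov edi, 10 → edi=10
mov edx, 31 → edx=31
xor esi, edi → esi=20^10=30
add edx, 14 → edx=31+14=45
mod edi, 12 → edi=10%12=10
xor edi, 8 → edi=10^8=2
sub esi, edi → esi=30-2=28
xor esi, 13 → esi=28^13=17
neg esi → esi=-(17)=-17
or esi, 10 → esi=(-17)|10=-17
halt.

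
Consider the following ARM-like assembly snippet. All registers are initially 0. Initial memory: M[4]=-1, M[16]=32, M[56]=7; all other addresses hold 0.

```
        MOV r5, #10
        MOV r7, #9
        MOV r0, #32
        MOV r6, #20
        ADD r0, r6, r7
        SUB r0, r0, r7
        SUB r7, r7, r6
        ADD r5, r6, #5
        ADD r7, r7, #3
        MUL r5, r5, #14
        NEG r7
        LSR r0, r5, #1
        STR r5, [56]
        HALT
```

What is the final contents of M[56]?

350

r5=10
r7=9
r0=32
r6=20
r0=20+9=29
r0=29-9=20
r7=9-20=-11
r5=20+5=25
r7=(-11)+3=-8
r5=25*14=350
r7=-(-8)=8
r0=350>>1=175
STR r5, [56] → M[56]=350
halt.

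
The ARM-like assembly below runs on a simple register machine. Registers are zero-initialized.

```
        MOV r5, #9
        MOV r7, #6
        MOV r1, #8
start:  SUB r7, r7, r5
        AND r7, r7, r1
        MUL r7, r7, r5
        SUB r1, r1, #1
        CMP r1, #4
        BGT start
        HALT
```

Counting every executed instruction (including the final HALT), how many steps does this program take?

MOV r5, #9 → r5=9
MOV r7, #6 → r7=6
MOV r1, #8 → r1=8
SUB r7, r7, r5 → r7=6-9=-3
AND r7, r7, r1 → r7=(-3)&8=8
MUL r7, r7, r5 → r7=8*9=72
SUB r1, r1, #1 → r1=8-1=7
CMP r1, #4  (cmp 7,4)
BGT start: taken
SUB r7, r7, r5 → r7=72-9=63
AND r7, r7, r1 → r7=63&7=7
MUL r7, r7, r5 → r7=7*9=63
SUB r1, r1, #1 → r1=7-1=6
CMP r1, #4  (cmp 6,4)
BGT start: taken
SUB r7, r7, r5 → r7=63-9=54
AND r7, r7, r1 → r7=54&6=6
MUL r7, r7, r5 → r7=6*9=54
SUB r1, r1, #1 → r1=6-1=5
CMP r1, #4  (cmp 5,4)
BGT start: taken
SUB r7, r7, r5 → r7=54-9=45
AND r7, r7, r1 → r7=45&5=5
MUL r7, r7, r5 → r7=5*9=45
SUB r1, r1, #1 → r1=5-1=4
CMP r1, #4  (cmp 4,4)
BGT start: not taken
halt.
Total executed instructions: 28.

28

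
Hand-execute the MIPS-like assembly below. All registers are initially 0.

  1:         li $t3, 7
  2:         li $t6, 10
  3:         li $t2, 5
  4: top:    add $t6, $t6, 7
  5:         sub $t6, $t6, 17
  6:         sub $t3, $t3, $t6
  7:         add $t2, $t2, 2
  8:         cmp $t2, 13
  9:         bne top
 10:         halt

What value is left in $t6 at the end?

$t3=7
$t6=10
$t2=5
$t6=10+7=17
$t6=17-17=0
$t3=7-0=7
$t2=5+2=7
cmp $t2, 13  (cmp 7,13)
bne top: taken
$t6=0+7=7
$t6=7-17=-10
$t3=7-(-10)=17
$t2=7+2=9
cmp $t2, 13  (cmp 9,13)
bne top: taken
$t6=(-10)+7=-3
$t6=(-3)-17=-20
$t3=17-(-20)=37
$t2=9+2=11
cmp $t2, 13  (cmp 11,13)
bne top: taken
$t6=(-20)+7=-13
$t6=(-13)-17=-30
$t3=37-(-30)=67
$t2=11+2=13
cmp $t2, 13  (cmp 13,13)
bne top: not taken
halt.

-30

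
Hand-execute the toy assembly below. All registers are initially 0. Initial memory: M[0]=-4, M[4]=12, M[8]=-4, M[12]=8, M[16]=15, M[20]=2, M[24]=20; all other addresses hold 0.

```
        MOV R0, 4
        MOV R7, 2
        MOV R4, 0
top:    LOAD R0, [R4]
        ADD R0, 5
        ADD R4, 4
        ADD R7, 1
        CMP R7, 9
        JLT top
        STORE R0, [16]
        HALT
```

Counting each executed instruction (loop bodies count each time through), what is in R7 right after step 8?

after MOV R0, 4: R0=4
after MOV R7, 2: R7=2
after MOV R4, 0: R4=0
after LOAD R0, [R4]: R0=M[0]=-4
after ADD R0, 5: R0=(-4)+5=1
after ADD R4, 4: R4=0+4=4
after ADD R7, 1: R7=2+1=3
CMP R7, 9  (cmp 3,9)
After step 8: R7 = 3.

3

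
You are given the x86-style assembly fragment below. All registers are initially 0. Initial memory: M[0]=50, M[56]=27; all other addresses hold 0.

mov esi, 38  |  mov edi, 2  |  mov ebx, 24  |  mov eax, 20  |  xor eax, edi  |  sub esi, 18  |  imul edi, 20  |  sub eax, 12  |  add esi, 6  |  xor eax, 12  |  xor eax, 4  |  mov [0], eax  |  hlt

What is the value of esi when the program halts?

26

esi=38
edi=2
ebx=24
eax=20
eax=20^2=22
esi=38-18=20
edi=2*20=40
eax=22-12=10
esi=20+6=26
eax=10^12=6
eax=6^4=2
mov [0], eax → M[0]=2
halt.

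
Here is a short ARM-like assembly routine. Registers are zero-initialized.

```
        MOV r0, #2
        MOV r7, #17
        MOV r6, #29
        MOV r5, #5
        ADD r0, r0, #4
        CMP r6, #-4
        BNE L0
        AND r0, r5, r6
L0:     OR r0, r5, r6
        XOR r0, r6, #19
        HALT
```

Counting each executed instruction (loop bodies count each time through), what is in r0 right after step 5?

6

r0=2
r7=17
r6=29
r5=5
r0=2+4=6
After step 5: r0 = 6.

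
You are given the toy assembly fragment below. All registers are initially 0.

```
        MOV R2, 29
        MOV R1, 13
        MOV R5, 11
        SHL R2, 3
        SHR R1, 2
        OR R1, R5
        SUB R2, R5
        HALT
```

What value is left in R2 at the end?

after MOV R2, 29: R2=29
after MOV R1, 13: R1=13
after MOV R5, 11: R5=11
after SHL R2, 3: R2=29<<3=232
after SHR R1, 2: R1=13>>2=3
after OR R1, R5: R1=3|11=11
after SUB R2, R5: R2=232-11=221
halt.

221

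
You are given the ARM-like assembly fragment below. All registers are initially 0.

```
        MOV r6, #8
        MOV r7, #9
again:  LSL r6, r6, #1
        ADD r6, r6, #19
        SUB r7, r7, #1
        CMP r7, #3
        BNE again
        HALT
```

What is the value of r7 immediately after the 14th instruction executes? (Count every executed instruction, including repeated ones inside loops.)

r6=8
r7=9
r6=8<<1=16
r6=16+19=35
r7=9-1=8
CMP r7, #3  (cmp 8,3)
BNE again: taken
r6=35<<1=70
r6=70+19=89
r7=8-1=7
CMP r7, #3  (cmp 7,3)
BNE again: taken
r6=89<<1=178
r6=178+19=197
After step 14: r7 = 7.

7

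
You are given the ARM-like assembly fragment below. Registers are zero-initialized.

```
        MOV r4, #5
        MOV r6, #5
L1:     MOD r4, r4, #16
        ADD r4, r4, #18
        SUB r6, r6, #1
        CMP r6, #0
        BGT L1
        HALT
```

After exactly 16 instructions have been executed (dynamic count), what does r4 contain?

27

r4=5
r6=5
r4=5%16=5
r4=5+18=23
r6=5-1=4
CMP r6, #0  (cmp 4,0)
BGT L1: taken
r4=23%16=7
r4=7+18=25
r6=4-1=3
CMP r6, #0  (cmp 3,0)
BGT L1: taken
r4=25%16=9
r4=9+18=27
r6=3-1=2
CMP r6, #0  (cmp 2,0)
After step 16: r4 = 27.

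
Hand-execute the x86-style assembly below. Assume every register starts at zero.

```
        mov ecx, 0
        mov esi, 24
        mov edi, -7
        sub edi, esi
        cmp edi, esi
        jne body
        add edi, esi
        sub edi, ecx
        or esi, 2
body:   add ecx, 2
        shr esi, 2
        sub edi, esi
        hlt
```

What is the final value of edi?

mov ecx, 0 → ecx=0
mov esi, 24 → esi=24
mov edi, -7 → edi=-7
sub edi, esi → edi=(-7)-24=-31
cmp edi, esi  (cmp -31,24)
jne body: taken
add ecx, 2 → ecx=0+2=2
shr esi, 2 → esi=24>>2=6
sub edi, esi → edi=(-31)-6=-37
halt.

-37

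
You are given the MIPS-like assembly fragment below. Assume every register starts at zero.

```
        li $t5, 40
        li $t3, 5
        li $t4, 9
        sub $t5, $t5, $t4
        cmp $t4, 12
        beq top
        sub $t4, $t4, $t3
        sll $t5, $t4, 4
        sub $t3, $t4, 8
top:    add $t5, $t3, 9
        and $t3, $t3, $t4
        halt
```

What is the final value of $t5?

5

$t5=40
$t3=5
$t4=9
$t5=40-9=31
cmp $t4, 12  (cmp 9,12)
beq top: not taken
$t4=9-5=4
$t5=4<<4=64
$t3=4-8=-4
$t5=(-4)+9=5
$t3=(-4)&4=4
halt.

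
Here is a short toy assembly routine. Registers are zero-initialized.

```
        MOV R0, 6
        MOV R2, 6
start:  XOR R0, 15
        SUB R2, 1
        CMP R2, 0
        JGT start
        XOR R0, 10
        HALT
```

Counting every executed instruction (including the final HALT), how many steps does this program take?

28

R0=6
R2=6
R0=6^15=9
R2=6-1=5
CMP R2, 0  (cmp 5,0)
JGT start: taken
R0=9^15=6
R2=5-1=4
CMP R2, 0  (cmp 4,0)
JGT start: taken
R0=6^15=9
R2=4-1=3
CMP R2, 0  (cmp 3,0)
JGT start: taken
R0=9^15=6
R2=3-1=2
CMP R2, 0  (cmp 2,0)
JGT start: taken
R0=6^15=9
R2=2-1=1
CMP R2, 0  (cmp 1,0)
JGT start: taken
R0=9^15=6
R2=1-1=0
CMP R2, 0  (cmp 0,0)
JGT start: not taken
R0=6^10=12
halt.
Total executed instructions: 28.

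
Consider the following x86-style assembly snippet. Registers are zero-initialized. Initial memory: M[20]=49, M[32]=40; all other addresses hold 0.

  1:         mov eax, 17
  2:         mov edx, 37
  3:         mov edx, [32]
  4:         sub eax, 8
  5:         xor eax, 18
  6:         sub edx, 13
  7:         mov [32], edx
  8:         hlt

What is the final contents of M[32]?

27

mov eax, 17 → eax=17
mov edx, 37 → edx=37
mov edx, [32] → edx=M[32]=40
sub eax, 8 → eax=17-8=9
xor eax, 18 → eax=9^18=27
sub edx, 13 → edx=40-13=27
mov [32], edx → M[32]=27
halt.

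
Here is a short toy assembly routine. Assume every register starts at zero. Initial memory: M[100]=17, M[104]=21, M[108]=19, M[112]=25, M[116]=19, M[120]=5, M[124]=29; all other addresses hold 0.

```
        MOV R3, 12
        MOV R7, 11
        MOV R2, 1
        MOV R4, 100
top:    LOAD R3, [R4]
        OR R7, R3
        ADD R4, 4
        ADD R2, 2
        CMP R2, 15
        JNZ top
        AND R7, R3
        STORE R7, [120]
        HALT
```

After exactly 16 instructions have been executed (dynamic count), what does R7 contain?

31

R3=12
R7=11
R2=1
R4=100
R3=M[100]=17
R7=11|17=27
R4=100+4=104
R2=1+2=3
CMP R2, 15  (cmp 3,15)
JNZ top: taken
R3=M[104]=21
R7=27|21=31
R4=104+4=108
R2=3+2=5
CMP R2, 15  (cmp 5,15)
JNZ top: taken
After step 16: R7 = 31.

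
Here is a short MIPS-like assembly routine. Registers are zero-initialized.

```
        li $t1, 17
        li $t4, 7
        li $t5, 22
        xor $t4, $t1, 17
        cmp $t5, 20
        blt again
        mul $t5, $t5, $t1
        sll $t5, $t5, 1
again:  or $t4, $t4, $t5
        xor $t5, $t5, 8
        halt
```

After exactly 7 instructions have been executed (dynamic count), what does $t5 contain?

$t1=17
$t4=7
$t5=22
$t4=17^17=0
cmp $t5, 20  (cmp 22,20)
blt again: not taken
$t5=22*17=374
After step 7: $t5 = 374.

374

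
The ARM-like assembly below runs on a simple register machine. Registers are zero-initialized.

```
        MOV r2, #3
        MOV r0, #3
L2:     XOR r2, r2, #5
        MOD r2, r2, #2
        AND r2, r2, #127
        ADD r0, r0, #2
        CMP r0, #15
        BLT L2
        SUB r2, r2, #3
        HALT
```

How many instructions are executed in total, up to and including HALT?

MOV r2, #3 → r2=3
MOV r0, #3 → r0=3
XOR r2, r2, #5 → r2=3^5=6
MOD r2, r2, #2 → r2=6%2=0
AND r2, r2, #127 → r2=0&127=0
ADD r0, r0, #2 → r0=3+2=5
CMP r0, #15  (cmp 5,15)
BLT L2: taken
XOR r2, r2, #5 → r2=0^5=5
MOD r2, r2, #2 → r2=5%2=1
AND r2, r2, #127 → r2=1&127=1
ADD r0, r0, #2 → r0=5+2=7
CMP r0, #15  (cmp 7,15)
BLT L2: taken
XOR r2, r2, #5 → r2=1^5=4
MOD r2, r2, #2 → r2=4%2=0
AND r2, r2, #127 → r2=0&127=0
ADD r0, r0, #2 → r0=7+2=9
CMP r0, #15  (cmp 9,15)
BLT L2: taken
XOR r2, r2, #5 → r2=0^5=5
MOD r2, r2, #2 → r2=5%2=1
AND r2, r2, #127 → r2=1&127=1
ADD r0, r0, #2 → r0=9+2=11
CMP r0, #15  (cmp 11,15)
BLT L2: taken
XOR r2, r2, #5 → r2=1^5=4
MOD r2, r2, #2 → r2=4%2=0
AND r2, r2, #127 → r2=0&127=0
ADD r0, r0, #2 → r0=11+2=13
CMP r0, #15  (cmp 13,15)
BLT L2: taken
XOR r2, r2, #5 → r2=0^5=5
MOD r2, r2, #2 → r2=5%2=1
AND r2, r2, #127 → r2=1&127=1
ADD r0, r0, #2 → r0=13+2=15
CMP r0, #15  (cmp 15,15)
BLT L2: not taken
SUB r2, r2, #3 → r2=1-3=-2
halt.
Total executed instructions: 40.

40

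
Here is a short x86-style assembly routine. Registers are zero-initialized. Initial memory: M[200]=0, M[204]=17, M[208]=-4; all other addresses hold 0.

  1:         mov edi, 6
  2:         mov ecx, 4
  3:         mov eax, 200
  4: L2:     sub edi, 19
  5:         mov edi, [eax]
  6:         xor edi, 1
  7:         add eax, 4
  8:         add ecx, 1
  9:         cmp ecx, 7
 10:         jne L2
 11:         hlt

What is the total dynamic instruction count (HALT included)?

mov edi, 6 → edi=6
mov ecx, 4 → ecx=4
mov eax, 200 → eax=200
sub edi, 19 → edi=6-19=-13
mov edi, [eax] → edi=M[200]=0
xor edi, 1 → edi=0^1=1
add eax, 4 → eax=200+4=204
add ecx, 1 → ecx=4+1=5
cmp ecx, 7  (cmp 5,7)
jne L2: taken
sub edi, 19 → edi=1-19=-18
mov edi, [eax] → edi=M[204]=17
xor edi, 1 → edi=17^1=16
add eax, 4 → eax=204+4=208
add ecx, 1 → ecx=5+1=6
cmp ecx, 7  (cmp 6,7)
jne L2: taken
sub edi, 19 → edi=16-19=-3
mov edi, [eax] → edi=M[208]=-4
xor edi, 1 → edi=(-4)^1=-3
add eax, 4 → eax=208+4=212
add ecx, 1 → ecx=6+1=7
cmp ecx, 7  (cmp 7,7)
jne L2: not taken
halt.
Total executed instructions: 25.

25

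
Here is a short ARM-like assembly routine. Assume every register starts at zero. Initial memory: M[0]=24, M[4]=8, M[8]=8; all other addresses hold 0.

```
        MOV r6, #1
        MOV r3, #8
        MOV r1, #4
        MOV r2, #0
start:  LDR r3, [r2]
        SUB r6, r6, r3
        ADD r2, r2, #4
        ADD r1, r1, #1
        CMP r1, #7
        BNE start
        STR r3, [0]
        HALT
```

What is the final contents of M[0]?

8

MOV r6, #1 → r6=1
MOV r3, #8 → r3=8
MOV r1, #4 → r1=4
MOV r2, #0 → r2=0
LDR r3, [r2] → r3=M[0]=24
SUB r6, r6, r3 → r6=1-24=-23
ADD r2, r2, #4 → r2=0+4=4
ADD r1, r1, #1 → r1=4+1=5
CMP r1, #7  (cmp 5,7)
BNE start: taken
LDR r3, [r2] → r3=M[4]=8
SUB r6, r6, r3 → r6=(-23)-8=-31
ADD r2, r2, #4 → r2=4+4=8
ADD r1, r1, #1 → r1=5+1=6
CMP r1, #7  (cmp 6,7)
BNE start: taken
LDR r3, [r2] → r3=M[8]=8
SUB r6, r6, r3 → r6=(-31)-8=-39
ADD r2, r2, #4 → r2=8+4=12
ADD r1, r1, #1 → r1=6+1=7
CMP r1, #7  (cmp 7,7)
BNE start: not taken
STR r3, [0] → M[0]=8
halt.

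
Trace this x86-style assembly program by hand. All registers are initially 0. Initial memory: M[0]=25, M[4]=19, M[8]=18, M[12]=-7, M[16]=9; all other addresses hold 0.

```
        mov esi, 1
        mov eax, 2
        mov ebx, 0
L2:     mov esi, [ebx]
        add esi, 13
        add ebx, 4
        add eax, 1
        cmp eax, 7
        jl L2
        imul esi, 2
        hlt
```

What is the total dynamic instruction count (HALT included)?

35

mov esi, 1 → esi=1
mov eax, 2 → eax=2
mov ebx, 0 → ebx=0
mov esi, [ebx] → esi=M[0]=25
add esi, 13 → esi=25+13=38
add ebx, 4 → ebx=0+4=4
add eax, 1 → eax=2+1=3
cmp eax, 7  (cmp 3,7)
jl L2: taken
mov esi, [ebx] → esi=M[4]=19
add esi, 13 → esi=19+13=32
add ebx, 4 → ebx=4+4=8
add eax, 1 → eax=3+1=4
cmp eax, 7  (cmp 4,7)
jl L2: taken
mov esi, [ebx] → esi=M[8]=18
add esi, 13 → esi=18+13=31
add ebx, 4 → ebx=8+4=12
add eax, 1 → eax=4+1=5
cmp eax, 7  (cmp 5,7)
jl L2: taken
mov esi, [ebx] → esi=M[12]=-7
add esi, 13 → esi=(-7)+13=6
add ebx, 4 → ebx=12+4=16
add eax, 1 → eax=5+1=6
cmp eax, 7  (cmp 6,7)
jl L2: taken
mov esi, [ebx] → esi=M[16]=9
add esi, 13 → esi=9+13=22
add ebx, 4 → ebx=16+4=20
add eax, 1 → eax=6+1=7
cmp eax, 7  (cmp 7,7)
jl L2: not taken
imul esi, 2 → esi=22*2=44
halt.
Total executed instructions: 35.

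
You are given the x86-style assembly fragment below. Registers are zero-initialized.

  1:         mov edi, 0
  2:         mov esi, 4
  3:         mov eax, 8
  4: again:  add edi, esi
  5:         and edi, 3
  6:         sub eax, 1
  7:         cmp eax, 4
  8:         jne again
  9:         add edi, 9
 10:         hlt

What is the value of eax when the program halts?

after mov edi, 0: edi=0
after mov esi, 4: esi=4
after mov eax, 8: eax=8
after add edi, esi: edi=0+4=4
after and edi, 3: edi=4&3=0
after sub eax, 1: eax=8-1=7
cmp eax, 4  (cmp 7,4)
jne again: taken
after add edi, esi: edi=0+4=4
after and edi, 3: edi=4&3=0
after sub eax, 1: eax=7-1=6
cmp eax, 4  (cmp 6,4)
jne again: taken
after add edi, esi: edi=0+4=4
after and edi, 3: edi=4&3=0
after sub eax, 1: eax=6-1=5
cmp eax, 4  (cmp 5,4)
jne again: taken
after add edi, esi: edi=0+4=4
after and edi, 3: edi=4&3=0
after sub eax, 1: eax=5-1=4
cmp eax, 4  (cmp 4,4)
jne again: not taken
after add edi, 9: edi=0+9=9
halt.

4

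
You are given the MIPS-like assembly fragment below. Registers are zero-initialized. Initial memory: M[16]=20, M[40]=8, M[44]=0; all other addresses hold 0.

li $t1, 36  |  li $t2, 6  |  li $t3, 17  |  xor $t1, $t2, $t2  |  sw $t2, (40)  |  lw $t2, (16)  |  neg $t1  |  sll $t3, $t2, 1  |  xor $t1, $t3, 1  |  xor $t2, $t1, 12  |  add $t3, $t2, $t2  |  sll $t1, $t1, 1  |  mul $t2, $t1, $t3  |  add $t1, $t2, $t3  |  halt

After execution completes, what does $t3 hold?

$t1=36
$t2=6
$t3=17
$t1=6^6=0
sw $t2, (40) → M[40]=6
$t2=M[16]=20
$t1=-(0)=0
$t3=20<<1=40
$t1=40^1=41
$t2=41^12=37
$t3=37+37=74
$t1=41<<1=82
$t2=82*74=6068
$t1=6068+74=6142
halt.

74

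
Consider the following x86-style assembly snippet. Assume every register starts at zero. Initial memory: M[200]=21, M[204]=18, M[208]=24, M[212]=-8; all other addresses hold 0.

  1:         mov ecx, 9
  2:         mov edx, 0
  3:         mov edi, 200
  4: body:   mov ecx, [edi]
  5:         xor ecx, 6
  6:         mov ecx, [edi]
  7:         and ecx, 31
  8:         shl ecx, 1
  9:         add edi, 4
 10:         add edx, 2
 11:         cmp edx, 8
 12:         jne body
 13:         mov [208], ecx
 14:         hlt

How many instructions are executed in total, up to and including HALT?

ecx=9
edx=0
edi=200
ecx=M[200]=21
ecx=21^6=19
ecx=M[200]=21
ecx=21&31=21
ecx=21<<1=42
edi=200+4=204
edx=0+2=2
cmp edx, 8  (cmp 2,8)
jne body: taken
ecx=M[204]=18
ecx=18^6=20
ecx=M[204]=18
ecx=18&31=18
ecx=18<<1=36
edi=204+4=208
edx=2+2=4
cmp edx, 8  (cmp 4,8)
jne body: taken
ecx=M[208]=24
ecx=24^6=30
ecx=M[208]=24
ecx=24&31=24
ecx=24<<1=48
edi=208+4=212
edx=4+2=6
cmp edx, 8  (cmp 6,8)
jne body: taken
ecx=M[212]=-8
ecx=(-8)^6=-2
ecx=M[212]=-8
ecx=(-8)&31=24
ecx=24<<1=48
edi=212+4=216
edx=6+2=8
cmp edx, 8  (cmp 8,8)
jne body: not taken
mov [208], ecx → M[208]=48
halt.
Total executed instructions: 41.

41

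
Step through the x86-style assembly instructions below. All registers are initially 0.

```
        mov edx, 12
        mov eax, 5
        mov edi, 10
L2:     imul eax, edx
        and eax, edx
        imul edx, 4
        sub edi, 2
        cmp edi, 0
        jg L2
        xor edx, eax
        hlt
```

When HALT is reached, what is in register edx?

12288

mov edx, 12 → edx=12
mov eax, 5 → eax=5
mov edi, 10 → edi=10
imul eax, edx → eax=5*12=60
and eax, edx → eax=60&12=12
imul edx, 4 → edx=12*4=48
sub edi, 2 → edi=10-2=8
cmp edi, 0  (cmp 8,0)
jg L2: taken
imul eax, edx → eax=12*48=576
and eax, edx → eax=576&48=0
imul edx, 4 → edx=48*4=192
sub edi, 2 → edi=8-2=6
cmp edi, 0  (cmp 6,0)
jg L2: taken
imul eax, edx → eax=0*192=0
and eax, edx → eax=0&192=0
imul edx, 4 → edx=192*4=768
sub edi, 2 → edi=6-2=4
cmp edi, 0  (cmp 4,0)
jg L2: taken
imul eax, edx → eax=0*768=0
and eax, edx → eax=0&768=0
imul edx, 4 → edx=768*4=3072
sub edi, 2 → edi=4-2=2
cmp edi, 0  (cmp 2,0)
jg L2: taken
imul eax, edx → eax=0*3072=0
and eax, edx → eax=0&3072=0
imul edx, 4 → edx=3072*4=12288
sub edi, 2 → edi=2-2=0
cmp edi, 0  (cmp 0,0)
jg L2: not taken
xor edx, eax → edx=12288^0=12288
halt.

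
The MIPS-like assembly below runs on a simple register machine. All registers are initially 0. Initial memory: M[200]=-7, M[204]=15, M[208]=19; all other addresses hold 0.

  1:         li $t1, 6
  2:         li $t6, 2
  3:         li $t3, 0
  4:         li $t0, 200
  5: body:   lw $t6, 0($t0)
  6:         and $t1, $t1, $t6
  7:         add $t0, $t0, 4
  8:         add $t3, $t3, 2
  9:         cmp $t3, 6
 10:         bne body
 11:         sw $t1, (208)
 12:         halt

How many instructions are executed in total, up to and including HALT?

li $t1, 6 → $t1=6
li $t6, 2 → $t6=2
li $t3, 0 → $t3=0
li $t0, 200 → $t0=200
lw $t6, 0($t0) → $t6=M[200]=-7
and $t1, $t1, $t6 → $t1=6&(-7)=0
add $t0, $t0, 4 → $t0=200+4=204
add $t3, $t3, 2 → $t3=0+2=2
cmp $t3, 6  (cmp 2,6)
bne body: taken
lw $t6, 0($t0) → $t6=M[204]=15
and $t1, $t1, $t6 → $t1=0&15=0
add $t0, $t0, 4 → $t0=204+4=208
add $t3, $t3, 2 → $t3=2+2=4
cmp $t3, 6  (cmp 4,6)
bne body: taken
lw $t6, 0($t0) → $t6=M[208]=19
and $t1, $t1, $t6 → $t1=0&19=0
add $t0, $t0, 4 → $t0=208+4=212
add $t3, $t3, 2 → $t3=4+2=6
cmp $t3, 6  (cmp 6,6)
bne body: not taken
sw $t1, (208) → M[208]=0
halt.
Total executed instructions: 24.

24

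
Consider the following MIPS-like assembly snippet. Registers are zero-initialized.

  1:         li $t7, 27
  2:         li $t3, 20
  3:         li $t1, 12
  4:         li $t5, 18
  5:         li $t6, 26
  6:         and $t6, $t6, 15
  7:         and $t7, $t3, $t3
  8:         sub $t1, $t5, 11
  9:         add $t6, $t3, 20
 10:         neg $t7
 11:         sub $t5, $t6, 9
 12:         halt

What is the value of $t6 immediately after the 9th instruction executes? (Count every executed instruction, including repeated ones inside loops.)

40

after li $t7, 27: $t7=27
after li $t3, 20: $t3=20
after li $t1, 12: $t1=12
after li $t5, 18: $t5=18
after li $t6, 26: $t6=26
after and $t6, $t6, 15: $t6=26&15=10
after and $t7, $t3, $t3: $t7=20&20=20
after sub $t1, $t5, 11: $t1=18-11=7
after add $t6, $t3, 20: $t6=20+20=40
After step 9: $t6 = 40.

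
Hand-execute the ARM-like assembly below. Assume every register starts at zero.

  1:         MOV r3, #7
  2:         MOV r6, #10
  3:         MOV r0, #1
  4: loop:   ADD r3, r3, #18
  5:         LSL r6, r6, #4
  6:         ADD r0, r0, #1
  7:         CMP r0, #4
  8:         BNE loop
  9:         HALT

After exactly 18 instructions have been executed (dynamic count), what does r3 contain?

after MOV r3, #7: r3=7
after MOV r6, #10: r6=10
after MOV r0, #1: r0=1
after ADD r3, r3, #18: r3=7+18=25
after LSL r6, r6, #4: r6=10<<4=160
after ADD r0, r0, #1: r0=1+1=2
CMP r0, #4  (cmp 2,4)
BNE loop: taken
after ADD r3, r3, #18: r3=25+18=43
after LSL r6, r6, #4: r6=160<<4=2560
after ADD r0, r0, #1: r0=2+1=3
CMP r0, #4  (cmp 3,4)
BNE loop: taken
after ADD r3, r3, #18: r3=43+18=61
after LSL r6, r6, #4: r6=2560<<4=40960
after ADD r0, r0, #1: r0=3+1=4
CMP r0, #4  (cmp 4,4)
BNE loop: not taken
After step 18: r3 = 61.

61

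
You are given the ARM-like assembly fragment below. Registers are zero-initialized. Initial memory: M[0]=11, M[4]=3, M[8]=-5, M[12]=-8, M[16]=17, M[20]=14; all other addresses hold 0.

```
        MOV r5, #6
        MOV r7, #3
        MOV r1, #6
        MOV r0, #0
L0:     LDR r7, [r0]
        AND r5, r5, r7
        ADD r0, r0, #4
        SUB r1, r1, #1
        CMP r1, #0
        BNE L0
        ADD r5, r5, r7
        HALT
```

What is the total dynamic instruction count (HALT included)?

MOV r5, #6 → r5=6
MOV r7, #3 → r7=3
MOV r1, #6 → r1=6
MOV r0, #0 → r0=0
LDR r7, [r0] → r7=M[0]=11
AND r5, r5, r7 → r5=6&11=2
ADD r0, r0, #4 → r0=0+4=4
SUB r1, r1, #1 → r1=6-1=5
CMP r1, #0  (cmp 5,0)
BNE L0: taken
LDR r7, [r0] → r7=M[4]=3
AND r5, r5, r7 → r5=2&3=2
ADD r0, r0, #4 → r0=4+4=8
SUB r1, r1, #1 → r1=5-1=4
CMP r1, #0  (cmp 4,0)
BNE L0: taken
LDR r7, [r0] → r7=M[8]=-5
AND r5, r5, r7 → r5=2&(-5)=2
ADD r0, r0, #4 → r0=8+4=12
SUB r1, r1, #1 → r1=4-1=3
CMP r1, #0  (cmp 3,0)
BNE L0: taken
LDR r7, [r0] → r7=M[12]=-8
AND r5, r5, r7 → r5=2&(-8)=0
ADD r0, r0, #4 → r0=12+4=16
SUB r1, r1, #1 → r1=3-1=2
CMP r1, #0  (cmp 2,0)
BNE L0: taken
LDR r7, [r0] → r7=M[16]=17
AND r5, r5, r7 → r5=0&17=0
ADD r0, r0, #4 → r0=16+4=20
SUB r1, r1, #1 → r1=2-1=1
CMP r1, #0  (cmp 1,0)
BNE L0: taken
LDR r7, [r0] → r7=M[20]=14
AND r5, r5, r7 → r5=0&14=0
ADD r0, r0, #4 → r0=20+4=24
SUB r1, r1, #1 → r1=1-1=0
CMP r1, #0  (cmp 0,0)
BNE L0: not taken
ADD r5, r5, r7 → r5=0+14=14
halt.
Total executed instructions: 42.

42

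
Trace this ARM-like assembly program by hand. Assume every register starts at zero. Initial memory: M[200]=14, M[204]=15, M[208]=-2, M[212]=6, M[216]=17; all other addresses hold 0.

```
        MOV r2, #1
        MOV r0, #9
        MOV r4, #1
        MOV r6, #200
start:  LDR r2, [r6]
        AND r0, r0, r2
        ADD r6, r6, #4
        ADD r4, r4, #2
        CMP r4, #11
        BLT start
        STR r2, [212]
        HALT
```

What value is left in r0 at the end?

MOV r2, #1 → r2=1
MOV r0, #9 → r0=9
MOV r4, #1 → r4=1
MOV r6, #200 → r6=200
LDR r2, [r6] → r2=M[200]=14
AND r0, r0, r2 → r0=9&14=8
ADD r6, r6, #4 → r6=200+4=204
ADD r4, r4, #2 → r4=1+2=3
CMP r4, #11  (cmp 3,11)
BLT start: taken
LDR r2, [r6] → r2=M[204]=15
AND r0, r0, r2 → r0=8&15=8
ADD r6, r6, #4 → r6=204+4=208
ADD r4, r4, #2 → r4=3+2=5
CMP r4, #11  (cmp 5,11)
BLT start: taken
LDR r2, [r6] → r2=M[208]=-2
AND r0, r0, r2 → r0=8&(-2)=8
ADD r6, r6, #4 → r6=208+4=212
ADD r4, r4, #2 → r4=5+2=7
CMP r4, #11  (cmp 7,11)
BLT start: taken
LDR r2, [r6] → r2=M[212]=6
AND r0, r0, r2 → r0=8&6=0
ADD r6, r6, #4 → r6=212+4=216
ADD r4, r4, #2 → r4=7+2=9
CMP r4, #11  (cmp 9,11)
BLT start: taken
LDR r2, [r6] → r2=M[216]=17
AND r0, r0, r2 → r0=0&17=0
ADD r6, r6, #4 → r6=216+4=220
ADD r4, r4, #2 → r4=9+2=11
CMP r4, #11  (cmp 11,11)
BLT start: not taken
STR r2, [212] → M[212]=17
halt.

0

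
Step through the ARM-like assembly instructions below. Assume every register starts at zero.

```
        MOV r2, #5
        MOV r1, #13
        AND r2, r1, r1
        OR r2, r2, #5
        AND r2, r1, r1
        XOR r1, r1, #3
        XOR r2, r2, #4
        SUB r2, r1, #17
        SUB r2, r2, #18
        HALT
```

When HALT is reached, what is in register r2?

-21

after MOV r2, #5: r2=5
after MOV r1, #13: r1=13
after AND r2, r1, r1: r2=13&13=13
after OR r2, r2, #5: r2=13|5=13
after AND r2, r1, r1: r2=13&13=13
after XOR r1, r1, #3: r1=13^3=14
after XOR r2, r2, #4: r2=13^4=9
after SUB r2, r1, #17: r2=14-17=-3
after SUB r2, r2, #18: r2=(-3)-18=-21
halt.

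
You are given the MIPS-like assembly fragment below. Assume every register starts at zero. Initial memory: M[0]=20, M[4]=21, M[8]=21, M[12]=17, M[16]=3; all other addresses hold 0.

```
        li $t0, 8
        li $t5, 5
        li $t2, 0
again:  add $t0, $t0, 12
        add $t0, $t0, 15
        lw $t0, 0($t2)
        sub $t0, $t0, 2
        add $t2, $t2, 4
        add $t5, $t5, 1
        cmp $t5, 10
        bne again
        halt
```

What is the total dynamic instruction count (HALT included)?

44

after li $t0, 8: $t0=8
after li $t5, 5: $t5=5
after li $t2, 0: $t2=0
after add $t0, $t0, 12: $t0=8+12=20
after add $t0, $t0, 15: $t0=20+15=35
after lw $t0, 0($t2): $t0=M[0]=20
after sub $t0, $t0, 2: $t0=20-2=18
after add $t2, $t2, 4: $t2=0+4=4
after add $t5, $t5, 1: $t5=5+1=6
cmp $t5, 10  (cmp 6,10)
bne again: taken
after add $t0, $t0, 12: $t0=18+12=30
after add $t0, $t0, 15: $t0=30+15=45
after lw $t0, 0($t2): $t0=M[4]=21
after sub $t0, $t0, 2: $t0=21-2=19
after add $t2, $t2, 4: $t2=4+4=8
after add $t5, $t5, 1: $t5=6+1=7
cmp $t5, 10  (cmp 7,10)
bne again: taken
after add $t0, $t0, 12: $t0=19+12=31
after add $t0, $t0, 15: $t0=31+15=46
after lw $t0, 0($t2): $t0=M[8]=21
after sub $t0, $t0, 2: $t0=21-2=19
after add $t2, $t2, 4: $t2=8+4=12
after add $t5, $t5, 1: $t5=7+1=8
cmp $t5, 10  (cmp 8,10)
bne again: taken
after add $t0, $t0, 12: $t0=19+12=31
after add $t0, $t0, 15: $t0=31+15=46
after lw $t0, 0($t2): $t0=M[12]=17
after sub $t0, $t0, 2: $t0=17-2=15
after add $t2, $t2, 4: $t2=12+4=16
after add $t5, $t5, 1: $t5=8+1=9
cmp $t5, 10  (cmp 9,10)
bne again: taken
after add $t0, $t0, 12: $t0=15+12=27
after add $t0, $t0, 15: $t0=27+15=42
after lw $t0, 0($t2): $t0=M[16]=3
after sub $t0, $t0, 2: $t0=3-2=1
after add $t2, $t2, 4: $t2=16+4=20
after add $t5, $t5, 1: $t5=9+1=10
cmp $t5, 10  (cmp 10,10)
bne again: not taken
halt.
Total executed instructions: 44.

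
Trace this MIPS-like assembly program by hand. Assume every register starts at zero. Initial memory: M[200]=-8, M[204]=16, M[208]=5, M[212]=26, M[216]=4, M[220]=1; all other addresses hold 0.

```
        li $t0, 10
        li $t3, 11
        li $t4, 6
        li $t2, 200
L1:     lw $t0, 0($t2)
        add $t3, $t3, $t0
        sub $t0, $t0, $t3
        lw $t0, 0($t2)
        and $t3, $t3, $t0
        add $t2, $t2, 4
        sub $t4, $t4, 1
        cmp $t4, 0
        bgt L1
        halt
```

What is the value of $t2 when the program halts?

224

after li $t0, 10: $t0=10
after li $t3, 11: $t3=11
after li $t4, 6: $t4=6
after li $t2, 200: $t2=200
after lw $t0, 0($t2): $t0=M[200]=-8
after add $t3, $t3, $t0: $t3=11+(-8)=3
after sub $t0, $t0, $t3: $t0=(-8)-3=-11
after lw $t0, 0($t2): $t0=M[200]=-8
after and $t3, $t3, $t0: $t3=3&(-8)=0
after add $t2, $t2, 4: $t2=200+4=204
after sub $t4, $t4, 1: $t4=6-1=5
cmp $t4, 0  (cmp 5,0)
bgt L1: taken
after lw $t0, 0($t2): $t0=M[204]=16
after add $t3, $t3, $t0: $t3=0+16=16
after sub $t0, $t0, $t3: $t0=16-16=0
after lw $t0, 0($t2): $t0=M[204]=16
after and $t3, $t3, $t0: $t3=16&16=16
after add $t2, $t2, 4: $t2=204+4=208
after sub $t4, $t4, 1: $t4=5-1=4
cmp $t4, 0  (cmp 4,0)
bgt L1: taken
after lw $t0, 0($t2): $t0=M[208]=5
after add $t3, $t3, $t0: $t3=16+5=21
after sub $t0, $t0, $t3: $t0=5-21=-16
after lw $t0, 0($t2): $t0=M[208]=5
after and $t3, $t3, $t0: $t3=21&5=5
after add $t2, $t2, 4: $t2=208+4=212
after sub $t4, $t4, 1: $t4=4-1=3
cmp $t4, 0  (cmp 3,0)
bgt L1: taken
after lw $t0, 0($t2): $t0=M[212]=26
after add $t3, $t3, $t0: $t3=5+26=31
after sub $t0, $t0, $t3: $t0=26-31=-5
after lw $t0, 0($t2): $t0=M[212]=26
after and $t3, $t3, $t0: $t3=31&26=26
after add $t2, $t2, 4: $t2=212+4=216
after sub $t4, $t4, 1: $t4=3-1=2
cmp $t4, 0  (cmp 2,0)
bgt L1: taken
after lw $t0, 0($t2): $t0=M[216]=4
after add $t3, $t3, $t0: $t3=26+4=30
after sub $t0, $t0, $t3: $t0=4-30=-26
after lw $t0, 0($t2): $t0=M[216]=4
after and $t3, $t3, $t0: $t3=30&4=4
after add $t2, $t2, 4: $t2=216+4=220
after sub $t4, $t4, 1: $t4=2-1=1
cmp $t4, 0  (cmp 1,0)
bgt L1: taken
after lw $t0, 0($t2): $t0=M[220]=1
after add $t3, $t3, $t0: $t3=4+1=5
after sub $t0, $t0, $t3: $t0=1-5=-4
after lw $t0, 0($t2): $t0=M[220]=1
after and $t3, $t3, $t0: $t3=5&1=1
after add $t2, $t2, 4: $t2=220+4=224
after sub $t4, $t4, 1: $t4=1-1=0
cmp $t4, 0  (cmp 0,0)
bgt L1: not taken
halt.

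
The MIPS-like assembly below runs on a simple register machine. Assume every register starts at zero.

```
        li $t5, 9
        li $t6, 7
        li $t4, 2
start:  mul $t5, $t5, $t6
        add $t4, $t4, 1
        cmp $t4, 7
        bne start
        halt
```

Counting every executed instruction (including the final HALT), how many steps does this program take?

$t5=9
$t6=7
$t4=2
$t5=9*7=63
$t4=2+1=3
cmp $t4, 7  (cmp 3,7)
bne start: taken
$t5=63*7=441
$t4=3+1=4
cmp $t4, 7  (cmp 4,7)
bne start: taken
$t5=441*7=3087
$t4=4+1=5
cmp $t4, 7  (cmp 5,7)
bne start: taken
$t5=3087*7=21609
$t4=5+1=6
cmp $t4, 7  (cmp 6,7)
bne start: taken
$t5=21609*7=151263
$t4=6+1=7
cmp $t4, 7  (cmp 7,7)
bne start: not taken
halt.
Total executed instructions: 24.

24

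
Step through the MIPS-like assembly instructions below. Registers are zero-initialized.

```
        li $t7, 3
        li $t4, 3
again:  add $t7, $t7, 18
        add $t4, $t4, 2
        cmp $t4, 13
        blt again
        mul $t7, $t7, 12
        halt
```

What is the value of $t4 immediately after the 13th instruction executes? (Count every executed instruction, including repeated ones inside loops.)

9

after li $t7, 3: $t7=3
after li $t4, 3: $t4=3
after add $t7, $t7, 18: $t7=3+18=21
after add $t4, $t4, 2: $t4=3+2=5
cmp $t4, 13  (cmp 5,13)
blt again: taken
after add $t7, $t7, 18: $t7=21+18=39
after add $t4, $t4, 2: $t4=5+2=7
cmp $t4, 13  (cmp 7,13)
blt again: taken
after add $t7, $t7, 18: $t7=39+18=57
after add $t4, $t4, 2: $t4=7+2=9
cmp $t4, 13  (cmp 9,13)
After step 13: $t4 = 9.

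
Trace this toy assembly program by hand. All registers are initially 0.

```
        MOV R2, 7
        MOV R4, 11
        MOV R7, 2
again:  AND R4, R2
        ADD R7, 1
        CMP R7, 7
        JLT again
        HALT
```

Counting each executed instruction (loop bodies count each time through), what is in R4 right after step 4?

after MOV R2, 7: R2=7
after MOV R4, 11: R4=11
after MOV R7, 2: R7=2
after AND R4, R2: R4=11&7=3
After step 4: R4 = 3.

3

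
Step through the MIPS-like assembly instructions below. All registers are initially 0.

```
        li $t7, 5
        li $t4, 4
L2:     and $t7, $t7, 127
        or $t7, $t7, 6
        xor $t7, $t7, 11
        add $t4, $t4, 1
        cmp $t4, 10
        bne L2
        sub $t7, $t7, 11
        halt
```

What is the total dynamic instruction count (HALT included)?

40

$t7=5
$t4=4
$t7=5&127=5
$t7=5|6=7
$t7=7^11=12
$t4=4+1=5
cmp $t4, 10  (cmp 5,10)
bne L2: taken
$t7=12&127=12
$t7=12|6=14
$t7=14^11=5
$t4=5+1=6
cmp $t4, 10  (cmp 6,10)
bne L2: taken
$t7=5&127=5
$t7=5|6=7
$t7=7^11=12
$t4=6+1=7
cmp $t4, 10  (cmp 7,10)
bne L2: taken
$t7=12&127=12
$t7=12|6=14
$t7=14^11=5
$t4=7+1=8
cmp $t4, 10  (cmp 8,10)
bne L2: taken
$t7=5&127=5
$t7=5|6=7
$t7=7^11=12
$t4=8+1=9
cmp $t4, 10  (cmp 9,10)
bne L2: taken
$t7=12&127=12
$t7=12|6=14
$t7=14^11=5
$t4=9+1=10
cmp $t4, 10  (cmp 10,10)
bne L2: not taken
$t7=5-11=-6
halt.
Total executed instructions: 40.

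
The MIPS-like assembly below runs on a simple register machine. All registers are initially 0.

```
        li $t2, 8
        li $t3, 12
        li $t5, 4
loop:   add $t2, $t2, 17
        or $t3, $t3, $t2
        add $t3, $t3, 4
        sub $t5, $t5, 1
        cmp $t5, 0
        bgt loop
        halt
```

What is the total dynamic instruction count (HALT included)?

$t2=8
$t3=12
$t5=4
$t2=8+17=25
$t3=12|25=29
$t3=29+4=33
$t5=4-1=3
cmp $t5, 0  (cmp 3,0)
bgt loop: taken
$t2=25+17=42
$t3=33|42=43
$t3=43+4=47
$t5=3-1=2
cmp $t5, 0  (cmp 2,0)
bgt loop: taken
$t2=42+17=59
$t3=47|59=63
$t3=63+4=67
$t5=2-1=1
cmp $t5, 0  (cmp 1,0)
bgt loop: taken
$t2=59+17=76
$t3=67|76=79
$t3=79+4=83
$t5=1-1=0
cmp $t5, 0  (cmp 0,0)
bgt loop: not taken
halt.
Total executed instructions: 28.

28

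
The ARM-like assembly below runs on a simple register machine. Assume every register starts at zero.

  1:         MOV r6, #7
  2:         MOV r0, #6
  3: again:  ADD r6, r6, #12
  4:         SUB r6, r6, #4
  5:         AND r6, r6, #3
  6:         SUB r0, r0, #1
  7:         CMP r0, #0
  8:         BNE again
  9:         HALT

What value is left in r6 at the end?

MOV r6, #7 → r6=7
MOV r0, #6 → r0=6
ADD r6, r6, #12 → r6=7+12=19
SUB r6, r6, #4 → r6=19-4=15
AND r6, r6, #3 → r6=15&3=3
SUB r0, r0, #1 → r0=6-1=5
CMP r0, #0  (cmp 5,0)
BNE again: taken
ADD r6, r6, #12 → r6=3+12=15
SUB r6, r6, #4 → r6=15-4=11
AND r6, r6, #3 → r6=11&3=3
SUB r0, r0, #1 → r0=5-1=4
CMP r0, #0  (cmp 4,0)
BNE again: taken
ADD r6, r6, #12 → r6=3+12=15
SUB r6, r6, #4 → r6=15-4=11
AND r6, r6, #3 → r6=11&3=3
SUB r0, r0, #1 → r0=4-1=3
CMP r0, #0  (cmp 3,0)
BNE again: taken
ADD r6, r6, #12 → r6=3+12=15
SUB r6, r6, #4 → r6=15-4=11
AND r6, r6, #3 → r6=11&3=3
SUB r0, r0, #1 → r0=3-1=2
CMP r0, #0  (cmp 2,0)
BNE again: taken
ADD r6, r6, #12 → r6=3+12=15
SUB r6, r6, #4 → r6=15-4=11
AND r6, r6, #3 → r6=11&3=3
SUB r0, r0, #1 → r0=2-1=1
CMP r0, #0  (cmp 1,0)
BNE again: taken
ADD r6, r6, #12 → r6=3+12=15
SUB r6, r6, #4 → r6=15-4=11
AND r6, r6, #3 → r6=11&3=3
SUB r0, r0, #1 → r0=1-1=0
CMP r0, #0  (cmp 0,0)
BNE again: not taken
halt.

3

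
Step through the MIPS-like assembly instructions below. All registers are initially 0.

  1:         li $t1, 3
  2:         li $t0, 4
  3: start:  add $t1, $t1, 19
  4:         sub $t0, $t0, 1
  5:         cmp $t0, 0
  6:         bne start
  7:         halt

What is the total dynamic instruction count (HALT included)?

19

after li $t1, 3: $t1=3
after li $t0, 4: $t0=4
after add $t1, $t1, 19: $t1=3+19=22
after sub $t0, $t0, 1: $t0=4-1=3
cmp $t0, 0  (cmp 3,0)
bne start: taken
after add $t1, $t1, 19: $t1=22+19=41
after sub $t0, $t0, 1: $t0=3-1=2
cmp $t0, 0  (cmp 2,0)
bne start: taken
after add $t1, $t1, 19: $t1=41+19=60
after sub $t0, $t0, 1: $t0=2-1=1
cmp $t0, 0  (cmp 1,0)
bne start: taken
after add $t1, $t1, 19: $t1=60+19=79
after sub $t0, $t0, 1: $t0=1-1=0
cmp $t0, 0  (cmp 0,0)
bne start: not taken
halt.
Total executed instructions: 19.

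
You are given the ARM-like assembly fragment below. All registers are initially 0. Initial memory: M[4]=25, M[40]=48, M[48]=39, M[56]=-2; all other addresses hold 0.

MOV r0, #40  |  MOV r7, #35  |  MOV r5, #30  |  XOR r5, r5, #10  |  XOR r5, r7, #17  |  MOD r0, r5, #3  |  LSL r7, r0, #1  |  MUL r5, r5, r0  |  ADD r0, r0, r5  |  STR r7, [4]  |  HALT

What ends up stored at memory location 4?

4

r0=40
r7=35
r5=30
r5=30^10=20
r5=35^17=50
r0=50%3=2
r7=2<<1=4
r5=50*2=100
r0=2+100=102
STR r7, [4] → M[4]=4
halt.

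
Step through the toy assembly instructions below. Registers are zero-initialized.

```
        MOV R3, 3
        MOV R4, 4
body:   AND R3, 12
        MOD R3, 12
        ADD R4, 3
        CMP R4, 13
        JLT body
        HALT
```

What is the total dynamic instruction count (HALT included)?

18

R3=3
R4=4
R3=3&12=0
R3=0%12=0
R4=4+3=7
CMP R4, 13  (cmp 7,13)
JLT body: taken
R3=0&12=0
R3=0%12=0
R4=7+3=10
CMP R4, 13  (cmp 10,13)
JLT body: taken
R3=0&12=0
R3=0%12=0
R4=10+3=13
CMP R4, 13  (cmp 13,13)
JLT body: not taken
halt.
Total executed instructions: 18.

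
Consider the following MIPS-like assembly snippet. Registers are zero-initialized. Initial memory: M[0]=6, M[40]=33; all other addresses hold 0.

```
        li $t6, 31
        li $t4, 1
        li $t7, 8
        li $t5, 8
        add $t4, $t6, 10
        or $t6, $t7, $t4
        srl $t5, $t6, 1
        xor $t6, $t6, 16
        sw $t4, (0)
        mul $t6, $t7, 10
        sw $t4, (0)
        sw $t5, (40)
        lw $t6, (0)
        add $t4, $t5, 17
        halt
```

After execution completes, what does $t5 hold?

20

$t6=31
$t4=1
$t7=8
$t5=8
$t4=31+10=41
$t6=8|41=41
$t5=41>>1=20
$t6=41^16=57
sw $t4, (0) → M[0]=41
$t6=8*10=80
sw $t4, (0) → M[0]=41
sw $t5, (40) → M[40]=20
$t6=M[0]=41
$t4=20+17=37
halt.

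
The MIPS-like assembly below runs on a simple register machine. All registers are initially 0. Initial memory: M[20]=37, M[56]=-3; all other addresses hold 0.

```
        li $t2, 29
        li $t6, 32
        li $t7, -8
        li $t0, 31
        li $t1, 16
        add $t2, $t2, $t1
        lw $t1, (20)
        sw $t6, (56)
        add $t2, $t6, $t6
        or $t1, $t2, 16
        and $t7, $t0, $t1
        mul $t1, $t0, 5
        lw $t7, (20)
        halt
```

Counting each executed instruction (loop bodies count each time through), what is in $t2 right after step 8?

45

li $t2, 29 → $t2=29
li $t6, 32 → $t6=32
li $t7, -8 → $t7=-8
li $t0, 31 → $t0=31
li $t1, 16 → $t1=16
add $t2, $t2, $t1 → $t2=29+16=45
lw $t1, (20) → $t1=M[20]=37
sw $t6, (56) → M[56]=32
After step 8: $t2 = 45.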